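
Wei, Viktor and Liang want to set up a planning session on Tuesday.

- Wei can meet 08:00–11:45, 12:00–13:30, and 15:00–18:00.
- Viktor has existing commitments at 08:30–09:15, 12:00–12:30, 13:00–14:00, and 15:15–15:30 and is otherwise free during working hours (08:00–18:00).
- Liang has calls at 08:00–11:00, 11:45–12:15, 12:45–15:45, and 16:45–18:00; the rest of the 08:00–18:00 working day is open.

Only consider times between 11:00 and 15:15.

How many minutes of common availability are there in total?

60 minutes

Viktor free within 08:00–18:00: 08:00–08:30, 09:15–12:00, 12:30–13:00, 14:00–15:15, 15:30–18:00.
Liang free within 08:00–18:00: 11:00–11:45, 12:15–12:45, 15:45–16:45.
Wei ∩ Viktor: 08:00–08:30, 09:15–11:45, 12:30–13:00, 15:00–15:15, 15:30–18:00.
Wei ∩ Viktor ∩ Liang: 11:00–11:45, 12:30–12:45, 15:45–16:45.
Restricted to 11:00–15:15: 11:00–11:45, 12:30–12:45.
Total common minutes: 45 + 15 = 60.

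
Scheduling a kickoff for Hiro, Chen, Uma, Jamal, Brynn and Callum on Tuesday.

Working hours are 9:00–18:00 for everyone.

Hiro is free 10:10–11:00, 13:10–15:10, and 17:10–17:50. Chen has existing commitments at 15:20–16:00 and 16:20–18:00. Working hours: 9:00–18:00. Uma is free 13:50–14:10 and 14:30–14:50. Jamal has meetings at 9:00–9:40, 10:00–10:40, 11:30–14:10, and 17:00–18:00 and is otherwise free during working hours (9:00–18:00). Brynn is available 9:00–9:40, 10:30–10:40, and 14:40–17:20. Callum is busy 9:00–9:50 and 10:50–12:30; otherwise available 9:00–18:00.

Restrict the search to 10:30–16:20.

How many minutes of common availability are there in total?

Chen free within 09:00–18:00: 09:00–15:20, 16:00–16:20.
Jamal free within 09:00–18:00: 09:40–10:00, 10:40–11:30, 14:10–17:00.
Callum free within 09:00–18:00: 09:50–10:50, 12:30–18:00.
Hiro ∩ Chen: 10:10–11:00, 13:10–15:10.
Hiro ∩ Chen ∩ Uma: 13:50–14:10, 14:30–14:50.
Hiro ∩ Chen ∩ Uma ∩ Jamal: 14:30–14:50.
Hiro ∩ Chen ∩ Uma ∩ Jamal ∩ Brynn: 14:40–14:50.
Hiro ∩ Chen ∩ Uma ∩ Jamal ∩ Brynn ∩ Callum: 14:40–14:50.
Restricted to 10:30–16:20: 14:40–14:50.
Total common minutes: 10.

10 minutes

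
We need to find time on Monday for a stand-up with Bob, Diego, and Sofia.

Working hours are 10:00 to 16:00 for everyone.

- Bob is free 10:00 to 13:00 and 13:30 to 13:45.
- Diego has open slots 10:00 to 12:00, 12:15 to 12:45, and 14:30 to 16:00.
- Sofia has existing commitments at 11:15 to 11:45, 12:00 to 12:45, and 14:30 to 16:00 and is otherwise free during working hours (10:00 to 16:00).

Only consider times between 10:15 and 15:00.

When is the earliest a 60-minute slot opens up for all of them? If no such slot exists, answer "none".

10:15

Sofia free within 10:00–16:00: 10:00–11:15, 11:45–12:00, 12:45–14:30.
Bob ∩ Diego: 10:00–12:00, 12:15–12:45.
Bob ∩ Diego ∩ Sofia: 10:00–11:15, 11:45–12:00.
Restricted to 10:15–15:00: 10:15–11:15, 11:45–12:00.
Windows ≥ 60 min: 10:15–11:15.
Earliest such window starts at 10:15.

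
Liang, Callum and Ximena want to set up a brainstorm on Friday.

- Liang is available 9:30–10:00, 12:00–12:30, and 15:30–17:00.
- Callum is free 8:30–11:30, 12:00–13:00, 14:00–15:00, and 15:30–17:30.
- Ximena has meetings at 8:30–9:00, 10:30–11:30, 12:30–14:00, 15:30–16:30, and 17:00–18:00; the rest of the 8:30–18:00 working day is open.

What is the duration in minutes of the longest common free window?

Ximena free within 08:30–18:00: 09:00–10:30, 11:30–12:30, 14:00–15:30, 16:30–17:00.
Liang ∩ Callum: 09:30–10:00, 12:00–12:30, 15:30–17:00.
Liang ∩ Callum ∩ Ximena: 09:30–10:00, 12:00–12:30, 16:30–17:00.
Common window lengths: 30, 30, 30 min; longest is 30.

30 minutes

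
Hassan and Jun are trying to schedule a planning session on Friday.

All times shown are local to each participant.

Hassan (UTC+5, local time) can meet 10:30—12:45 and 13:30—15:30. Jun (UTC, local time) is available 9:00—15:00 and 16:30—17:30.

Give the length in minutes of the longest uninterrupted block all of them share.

90 minutes

Hassan → UTC: 05:30–07:45, 08:30–10:30.
Jun → UTC: 09:00–15:00, 16:30–17:30.
Hassan ∩ Jun: 09:00–10:30.
Single common window of 90 minutes.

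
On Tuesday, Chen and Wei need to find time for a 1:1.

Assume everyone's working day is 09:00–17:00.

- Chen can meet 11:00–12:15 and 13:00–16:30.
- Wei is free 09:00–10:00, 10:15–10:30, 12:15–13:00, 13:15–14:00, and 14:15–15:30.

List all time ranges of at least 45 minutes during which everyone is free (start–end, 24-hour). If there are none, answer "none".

Chen ∩ Wei: 13:15–14:00, 14:15–15:30.
Windows ≥ 45 min: 13:15–14:00, 14:15–15:30.

13:15–14:00, 14:15–15:30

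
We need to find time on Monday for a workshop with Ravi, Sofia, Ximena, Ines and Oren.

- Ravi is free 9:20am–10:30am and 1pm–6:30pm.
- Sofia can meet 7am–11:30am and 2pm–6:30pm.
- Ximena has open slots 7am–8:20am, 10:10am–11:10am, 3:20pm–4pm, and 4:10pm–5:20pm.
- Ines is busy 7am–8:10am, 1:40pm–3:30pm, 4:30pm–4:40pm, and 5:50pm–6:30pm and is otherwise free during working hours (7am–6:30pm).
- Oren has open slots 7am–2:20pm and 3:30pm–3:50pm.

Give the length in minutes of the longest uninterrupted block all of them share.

Ines free within 07:00–18:30: 08:10–13:40, 15:30–16:30, 16:40–17:50.
Ravi ∩ Sofia: 09:20–10:30, 14:00–18:30.
Ravi ∩ Sofia ∩ Ximena: 10:10–10:30, 15:20–16:00, 16:10–17:20.
Ravi ∩ Sofia ∩ Ximena ∩ Ines: 10:10–10:30, 15:30–16:00, 16:10–16:30, 16:40–17:20.
Ravi ∩ Sofia ∩ Ximena ∩ Ines ∩ Oren: 10:10–10:30, 15:30–15:50.
Common window lengths: 20, 20 min; longest is 20.

20 minutes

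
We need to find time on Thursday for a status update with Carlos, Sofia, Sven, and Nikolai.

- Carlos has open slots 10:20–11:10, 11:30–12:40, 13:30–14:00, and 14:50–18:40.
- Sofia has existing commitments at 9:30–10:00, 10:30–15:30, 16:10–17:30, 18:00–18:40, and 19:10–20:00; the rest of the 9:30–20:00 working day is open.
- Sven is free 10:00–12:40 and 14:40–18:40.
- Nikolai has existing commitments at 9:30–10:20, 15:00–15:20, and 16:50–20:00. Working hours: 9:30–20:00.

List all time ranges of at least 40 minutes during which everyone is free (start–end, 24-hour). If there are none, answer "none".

15:30–16:10

Sofia free within 09:30–20:00: 10:00–10:30, 15:30–16:10, 17:30–18:00, 18:40–19:10.
Nikolai free within 09:30–20:00: 10:20–15:00, 15:20–16:50.
Carlos ∩ Sofia: 10:20–10:30, 15:30–16:10, 17:30–18:00.
Carlos ∩ Sofia ∩ Sven: 10:20–10:30, 15:30–16:10, 17:30–18:00.
Carlos ∩ Sofia ∩ Sven ∩ Nikolai: 10:20–10:30, 15:30–16:10.
Windows ≥ 40 min: 15:30–16:10.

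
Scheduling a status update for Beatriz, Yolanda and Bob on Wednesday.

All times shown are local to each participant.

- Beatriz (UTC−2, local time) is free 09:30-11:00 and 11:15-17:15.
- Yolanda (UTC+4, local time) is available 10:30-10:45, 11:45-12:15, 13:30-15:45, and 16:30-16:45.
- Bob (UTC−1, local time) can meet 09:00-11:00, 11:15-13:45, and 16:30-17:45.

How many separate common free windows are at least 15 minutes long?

Beatriz → UTC: 11:30–13:00, 13:15–19:15.
Yolanda → UTC: 06:30–06:45, 07:45–08:15, 09:30–11:45, 12:30–12:45.
Bob → UTC: 10:00–12:00, 12:15–14:45, 17:30–18:45.
Beatriz ∩ Yolanda: 11:30–11:45, 12:30–12:45.
Beatriz ∩ Yolanda ∩ Bob: 11:30–11:45, 12:30–12:45.
Windows ≥ 15 min: 11:30–11:45, 12:30–12:45.
That's 2 windows.

2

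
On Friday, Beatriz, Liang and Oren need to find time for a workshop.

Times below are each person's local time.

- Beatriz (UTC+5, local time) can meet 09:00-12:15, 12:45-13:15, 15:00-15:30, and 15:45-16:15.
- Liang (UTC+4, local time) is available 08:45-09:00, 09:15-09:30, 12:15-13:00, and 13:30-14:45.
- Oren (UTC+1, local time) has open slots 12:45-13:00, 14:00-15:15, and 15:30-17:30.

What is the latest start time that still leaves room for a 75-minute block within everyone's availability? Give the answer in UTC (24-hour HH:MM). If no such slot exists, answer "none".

Beatriz → UTC: 04:00–07:15, 07:45–08:15, 10:00–10:30, 10:45–11:15.
Liang → UTC: 04:45–05:00, 05:15–05:30, 08:15–09:00, 09:30–10:45.
Oren → UTC: 11:45–12:00, 13:00–14:15, 14:30–16:30.
Beatriz ∩ Liang: 04:45–05:00, 05:15–05:30, 10:00–10:30.
Beatriz ∩ Liang ∩ Oren: (none).
Windows ≥ 75 min: (none).

none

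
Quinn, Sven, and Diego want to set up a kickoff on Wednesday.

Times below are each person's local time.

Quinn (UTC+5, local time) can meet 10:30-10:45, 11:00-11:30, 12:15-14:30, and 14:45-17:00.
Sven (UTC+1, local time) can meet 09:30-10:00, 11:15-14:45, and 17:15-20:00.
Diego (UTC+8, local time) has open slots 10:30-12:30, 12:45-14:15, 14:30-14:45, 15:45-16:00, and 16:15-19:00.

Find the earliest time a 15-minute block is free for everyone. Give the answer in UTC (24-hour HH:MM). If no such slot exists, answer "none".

Quinn → UTC: 05:30–05:45, 06:00–06:30, 07:15–09:30, 09:45–12:00.
Sven → UTC: 08:30–09:00, 10:15–13:45, 16:15–19:00.
Diego → UTC: 02:30–04:30, 04:45–06:15, 06:30–06:45, 07:45–08:00, 08:15–11:00.
Quinn ∩ Sven: 08:30–09:00, 10:15–12:00.
Quinn ∩ Sven ∩ Diego: 08:30–09:00, 10:15–11:00.
Windows ≥ 15 min: 08:30–09:00, 10:15–11:00.
Earliest such window starts at 08:30.

08:30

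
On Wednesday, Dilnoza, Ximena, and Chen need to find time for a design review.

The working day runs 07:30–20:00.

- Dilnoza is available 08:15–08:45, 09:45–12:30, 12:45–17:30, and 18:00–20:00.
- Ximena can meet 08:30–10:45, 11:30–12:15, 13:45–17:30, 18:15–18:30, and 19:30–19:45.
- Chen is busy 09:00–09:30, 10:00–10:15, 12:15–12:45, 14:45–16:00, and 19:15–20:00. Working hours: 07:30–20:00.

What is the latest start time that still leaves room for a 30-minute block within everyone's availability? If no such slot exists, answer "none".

Chen free within 07:30–20:00: 07:30–09:00, 09:30–10:00, 10:15–12:15, 12:45–14:45, 16:00–19:15.
Dilnoza ∩ Ximena: 08:30–08:45, 09:45–10:45, 11:30–12:15, 13:45–17:30, 18:15–18:30, 19:30–19:45.
Dilnoza ∩ Ximena ∩ Chen: 08:30–08:45, 09:45–10:00, 10:15–10:45, 11:30–12:15, 13:45–14:45, 16:00–17:30, 18:15–18:30.
Windows ≥ 30 min: 10:15–10:45, 11:30–12:15, 13:45–14:45, 16:00–17:30.
Latest start in the last window 16:00–17:30 is 17:30 − 30 min = 17:00.

17:00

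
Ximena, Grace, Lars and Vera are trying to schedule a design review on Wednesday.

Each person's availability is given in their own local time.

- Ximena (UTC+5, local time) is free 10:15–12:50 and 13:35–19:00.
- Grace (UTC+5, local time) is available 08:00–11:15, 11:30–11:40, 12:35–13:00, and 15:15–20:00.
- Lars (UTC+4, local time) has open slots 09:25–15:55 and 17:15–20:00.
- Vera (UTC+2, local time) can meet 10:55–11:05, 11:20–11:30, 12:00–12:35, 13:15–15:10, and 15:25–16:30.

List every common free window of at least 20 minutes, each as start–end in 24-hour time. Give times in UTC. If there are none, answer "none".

Ximena → UTC: 05:15–07:50, 08:35–14:00.
Grace → UTC: 03:00–06:15, 06:30–06:40, 07:35–08:00, 10:15–15:00.
Lars → UTC: 05:25–11:55, 13:15–16:00.
Vera → UTC: 08:55–09:05, 09:20–09:30, 10:00–10:35, 11:15–13:10, 13:25–14:30.
Ximena ∩ Grace: 05:15–06:15, 06:30–06:40, 07:35–07:50, 10:15–14:00.
Ximena ∩ Grace ∩ Lars: 05:25–06:15, 06:30–06:40, 07:35–07:50, 10:15–11:55, 13:15–14:00.
Ximena ∩ Grace ∩ Lars ∩ Vera: 10:15–10:35, 11:15–11:55, 13:25–14:00.
Windows ≥ 20 min: 10:15–10:35, 11:15–11:55, 13:25–14:00.

10:15–10:35, 11:15–11:55, 13:25–14:00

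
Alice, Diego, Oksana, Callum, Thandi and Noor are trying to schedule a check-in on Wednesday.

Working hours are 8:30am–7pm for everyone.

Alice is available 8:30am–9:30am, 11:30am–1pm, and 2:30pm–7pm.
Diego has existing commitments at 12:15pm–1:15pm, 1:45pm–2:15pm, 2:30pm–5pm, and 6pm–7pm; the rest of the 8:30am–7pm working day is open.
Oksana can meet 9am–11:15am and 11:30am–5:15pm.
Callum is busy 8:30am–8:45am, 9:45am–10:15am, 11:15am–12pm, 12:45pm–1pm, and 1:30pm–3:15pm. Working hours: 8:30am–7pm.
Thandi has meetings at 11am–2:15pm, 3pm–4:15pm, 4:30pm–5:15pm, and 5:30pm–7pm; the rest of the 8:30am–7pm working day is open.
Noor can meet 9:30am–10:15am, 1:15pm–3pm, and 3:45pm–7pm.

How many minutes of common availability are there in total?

0 minutes

Diego free within 08:30–19:00: 08:30–12:15, 13:15–13:45, 14:15–14:30, 17:00–18:00.
Callum free within 08:30–19:00: 08:45–09:45, 10:15–11:15, 12:00–12:45, 13:00–13:30, 15:15–19:00.
Thandi free within 08:30–19:00: 08:30–11:00, 14:15–15:00, 16:15–16:30, 17:15–17:30.
Alice ∩ Diego: 08:30–09:30, 11:30–12:15, 17:00–18:00.
Alice ∩ Diego ∩ Oksana: 09:00–09:30, 11:30–12:15, 17:00–17:15.
Alice ∩ Diego ∩ Oksana ∩ Callum: 09:00–09:30, 12:00–12:15, 17:00–17:15.
Alice ∩ Diego ∩ Oksana ∩ Callum ∩ Thandi: 09:00–09:30.
Alice ∩ Diego ∩ Oksana ∩ Callum ∩ Thandi ∩ Noor: (none).
Total common minutes: 0.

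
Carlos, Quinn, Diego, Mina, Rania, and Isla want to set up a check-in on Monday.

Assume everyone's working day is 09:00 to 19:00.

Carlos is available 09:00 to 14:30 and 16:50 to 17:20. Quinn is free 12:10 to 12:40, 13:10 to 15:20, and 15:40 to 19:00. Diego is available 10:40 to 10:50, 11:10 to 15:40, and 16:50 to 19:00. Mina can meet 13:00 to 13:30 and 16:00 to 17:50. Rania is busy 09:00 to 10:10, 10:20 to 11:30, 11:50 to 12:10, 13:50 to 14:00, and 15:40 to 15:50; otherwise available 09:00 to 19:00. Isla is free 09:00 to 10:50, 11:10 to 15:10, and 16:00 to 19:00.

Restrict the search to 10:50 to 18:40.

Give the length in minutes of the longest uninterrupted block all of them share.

Rania free within 09:00–19:00: 10:10–10:20, 11:30–11:50, 12:10–13:50, 14:00–15:40, 15:50–19:00.
Carlos ∩ Quinn: 12:10–12:40, 13:10–14:30, 16:50–17:20.
Carlos ∩ Quinn ∩ Diego: 12:10–12:40, 13:10–14:30, 16:50–17:20.
Carlos ∩ Quinn ∩ Diego ∩ Mina: 13:10–13:30, 16:50–17:20.
Carlos ∩ Quinn ∩ Diego ∩ Mina ∩ Rania: 13:10–13:30, 16:50–17:20.
Carlos ∩ Quinn ∩ Diego ∩ Mina ∩ Rania ∩ Isla: 13:10–13:30, 16:50–17:20.
Restricted to 10:50–18:40: 13:10–13:30, 16:50–17:20.
Common window lengths: 20, 30 min; longest is 30.

30 minutes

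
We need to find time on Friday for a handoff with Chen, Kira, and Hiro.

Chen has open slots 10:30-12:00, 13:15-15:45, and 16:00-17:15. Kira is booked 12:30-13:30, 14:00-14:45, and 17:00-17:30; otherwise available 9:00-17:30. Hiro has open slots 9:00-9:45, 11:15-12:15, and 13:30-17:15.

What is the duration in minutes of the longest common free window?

Kira free within 09:00–17:30: 09:00–12:30, 13:30–14:00, 14:45–17:00.
Chen ∩ Kira: 10:30–12:00, 13:30–14:00, 14:45–15:45, 16:00–17:00.
Chen ∩ Kira ∩ Hiro: 11:15–12:00, 13:30–14:00, 14:45–15:45, 16:00–17:00.
Common window lengths: 45, 30, 60, 60 min; longest is 60.

60 minutes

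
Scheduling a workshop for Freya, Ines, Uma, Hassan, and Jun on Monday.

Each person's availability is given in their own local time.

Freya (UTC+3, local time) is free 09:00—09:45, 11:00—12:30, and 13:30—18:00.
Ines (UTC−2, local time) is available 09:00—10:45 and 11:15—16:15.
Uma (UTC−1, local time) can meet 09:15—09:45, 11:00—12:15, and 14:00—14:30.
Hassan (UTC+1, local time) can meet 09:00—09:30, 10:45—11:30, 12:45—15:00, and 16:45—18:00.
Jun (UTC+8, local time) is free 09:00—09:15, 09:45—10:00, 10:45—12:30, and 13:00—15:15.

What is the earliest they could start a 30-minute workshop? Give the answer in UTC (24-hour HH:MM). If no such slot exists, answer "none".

Freya → UTC: 06:00–06:45, 08:00–09:30, 10:30–15:00.
Ines → UTC: 11:00–12:45, 13:15–18:15.
Uma → UTC: 10:15–10:45, 12:00–13:15, 15:00–15:30.
Hassan → UTC: 08:00–08:30, 09:45–10:30, 11:45–14:00, 15:45–17:00.
Jun → UTC: 01:00–01:15, 01:45–02:00, 02:45–04:30, 05:00–07:15.
Freya ∩ Ines: 11:00–12:45, 13:15–15:00.
Freya ∩ Ines ∩ Uma: 12:00–12:45.
Freya ∩ Ines ∩ Uma ∩ Hassan: 12:00–12:45.
Freya ∩ Ines ∩ Uma ∩ Hassan ∩ Jun: (none).
Windows ≥ 30 min: (none).

none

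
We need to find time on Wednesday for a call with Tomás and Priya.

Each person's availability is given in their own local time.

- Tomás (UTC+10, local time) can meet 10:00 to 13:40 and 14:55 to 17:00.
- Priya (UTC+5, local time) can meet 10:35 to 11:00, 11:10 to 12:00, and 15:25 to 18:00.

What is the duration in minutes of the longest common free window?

Tomás → UTC: 00:00–03:40, 04:55–07:00.
Priya → UTC: 05:35–06:00, 06:10–07:00, 10:25–13:00.
Tomás ∩ Priya: 05:35–06:00, 06:10–07:00.
Common window lengths: 25, 50 min; longest is 50.

50 minutes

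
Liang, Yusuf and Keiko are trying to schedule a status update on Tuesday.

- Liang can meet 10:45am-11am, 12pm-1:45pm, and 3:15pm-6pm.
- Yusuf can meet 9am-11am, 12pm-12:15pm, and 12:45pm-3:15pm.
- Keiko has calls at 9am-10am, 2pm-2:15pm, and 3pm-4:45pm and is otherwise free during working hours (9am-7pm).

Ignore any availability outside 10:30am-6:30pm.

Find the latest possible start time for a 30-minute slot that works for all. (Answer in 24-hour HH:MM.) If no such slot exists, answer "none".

13:15

Keiko free within 09:00–19:00: 10:00–14:00, 14:15–15:00, 16:45–19:00.
Liang ∩ Yusuf: 10:45–11:00, 12:00–12:15, 12:45–13:45.
Liang ∩ Yusuf ∩ Keiko: 10:45–11:00, 12:00–12:15, 12:45–13:45.
Restricted to 10:30–18:30: 10:45–11:00, 12:00–12:15, 12:45–13:45.
Windows ≥ 30 min: 12:45–13:45.
Latest start in the last window 12:45–13:45 is 13:45 − 30 min = 13:15.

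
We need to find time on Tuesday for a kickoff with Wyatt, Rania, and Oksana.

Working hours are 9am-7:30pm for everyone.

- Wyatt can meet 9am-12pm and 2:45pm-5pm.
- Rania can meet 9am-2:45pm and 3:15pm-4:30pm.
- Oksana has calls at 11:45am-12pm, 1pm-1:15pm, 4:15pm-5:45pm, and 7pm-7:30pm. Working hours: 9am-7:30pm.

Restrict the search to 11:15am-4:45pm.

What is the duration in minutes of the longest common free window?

60 minutes

Oksana free within 09:00–19:30: 09:00–11:45, 12:00–13:00, 13:15–16:15, 17:45–19:00.
Wyatt ∩ Rania: 09:00–12:00, 15:15–16:30.
Wyatt ∩ Rania ∩ Oksana: 09:00–11:45, 15:15–16:15.
Restricted to 11:15–16:45: 11:15–11:45, 15:15–16:15.
Common window lengths: 30, 60 min; longest is 60.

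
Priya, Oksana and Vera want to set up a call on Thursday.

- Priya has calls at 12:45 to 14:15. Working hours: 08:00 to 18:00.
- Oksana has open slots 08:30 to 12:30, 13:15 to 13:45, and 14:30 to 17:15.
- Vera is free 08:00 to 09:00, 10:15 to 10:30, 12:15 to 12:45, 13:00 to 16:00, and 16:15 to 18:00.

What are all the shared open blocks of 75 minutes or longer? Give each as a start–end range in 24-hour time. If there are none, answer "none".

Priya free within 08:00–18:00: 08:00–12:45, 14:15–18:00.
Priya ∩ Oksana: 08:30–12:30, 14:30–17:15.
Priya ∩ Oksana ∩ Vera: 08:30–09:00, 10:15–10:30, 12:15–12:30, 14:30–16:00, 16:15–17:15.
Windows ≥ 75 min: 14:30–16:00.

14:30–16:00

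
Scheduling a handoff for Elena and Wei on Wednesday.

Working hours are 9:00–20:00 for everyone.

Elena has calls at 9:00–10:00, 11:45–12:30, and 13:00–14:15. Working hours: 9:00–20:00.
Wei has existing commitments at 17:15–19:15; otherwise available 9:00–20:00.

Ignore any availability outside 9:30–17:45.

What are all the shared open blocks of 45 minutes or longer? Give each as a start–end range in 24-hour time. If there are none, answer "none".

Elena free within 09:00–20:00: 10:00–11:45, 12:30–13:00, 14:15–20:00.
Wei free within 09:00–20:00: 09:00–17:15, 19:15–20:00.
Elena ∩ Wei: 10:00–11:45, 12:30–13:00, 14:15–17:15, 19:15–20:00.
Restricted to 09:30–17:45: 10:00–11:45, 12:30–13:00, 14:15–17:15.
Windows ≥ 45 min: 10:00–11:45, 14:15–17:15.

10:00–11:45, 14:15–17:15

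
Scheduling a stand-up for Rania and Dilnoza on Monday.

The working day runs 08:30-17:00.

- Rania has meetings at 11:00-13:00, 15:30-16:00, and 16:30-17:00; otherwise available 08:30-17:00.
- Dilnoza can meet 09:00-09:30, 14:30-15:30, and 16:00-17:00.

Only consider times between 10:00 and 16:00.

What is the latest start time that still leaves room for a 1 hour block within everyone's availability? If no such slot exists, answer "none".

14:30

Rania free within 08:30–17:00: 08:30–11:00, 13:00–15:30, 16:00–16:30.
Rania ∩ Dilnoza: 09:00–09:30, 14:30–15:30, 16:00–16:30.
Restricted to 10:00–16:00: 14:30–15:30.
Windows ≥ 60 min: 14:30–15:30.
Latest start in the last window 14:30–15:30 is 15:30 − 60 min = 14:30.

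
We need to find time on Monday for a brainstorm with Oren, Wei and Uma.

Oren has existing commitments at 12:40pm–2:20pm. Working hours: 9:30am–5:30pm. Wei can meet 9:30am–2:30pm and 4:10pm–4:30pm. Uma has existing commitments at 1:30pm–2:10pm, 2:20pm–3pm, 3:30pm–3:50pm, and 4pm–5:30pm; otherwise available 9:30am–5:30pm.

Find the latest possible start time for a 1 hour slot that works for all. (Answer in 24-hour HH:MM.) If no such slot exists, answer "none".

Oren free within 09:30–17:30: 09:30–12:40, 14:20–17:30.
Uma free within 09:30–17:30: 09:30–13:30, 14:10–14:20, 15:00–15:30, 15:50–16:00.
Oren ∩ Wei: 09:30–12:40, 14:20–14:30, 16:10–16:30.
Oren ∩ Wei ∩ Uma: 09:30–12:40.
Windows ≥ 60 min: 09:30–12:40.
Latest start in the last window 09:30–12:40 is 12:40 − 60 min = 11:40.

11:40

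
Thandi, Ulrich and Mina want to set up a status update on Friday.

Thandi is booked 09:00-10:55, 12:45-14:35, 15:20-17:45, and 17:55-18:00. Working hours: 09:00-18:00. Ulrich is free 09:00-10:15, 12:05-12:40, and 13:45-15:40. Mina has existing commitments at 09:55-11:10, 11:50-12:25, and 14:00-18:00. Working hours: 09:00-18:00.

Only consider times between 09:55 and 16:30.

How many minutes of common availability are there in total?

15 minutes

Thandi free within 09:00–18:00: 10:55–12:45, 14:35–15:20, 17:45–17:55.
Mina free within 09:00–18:00: 09:00–09:55, 11:10–11:50, 12:25–14:00.
Thandi ∩ Ulrich: 12:05–12:40, 14:35–15:20.
Thandi ∩ Ulrich ∩ Mina: 12:25–12:40.
Restricted to 09:55–16:30: 12:25–12:40.
Total common minutes: 15.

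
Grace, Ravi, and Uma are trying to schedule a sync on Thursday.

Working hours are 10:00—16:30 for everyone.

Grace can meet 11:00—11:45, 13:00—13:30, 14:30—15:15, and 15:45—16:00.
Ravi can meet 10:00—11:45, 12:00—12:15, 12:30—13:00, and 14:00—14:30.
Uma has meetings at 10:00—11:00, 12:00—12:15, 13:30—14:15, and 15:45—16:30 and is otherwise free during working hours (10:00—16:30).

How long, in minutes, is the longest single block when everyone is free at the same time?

Uma free within 10:00–16:30: 11:00–12:00, 12:15–13:30, 14:15–15:45.
Grace ∩ Ravi: 11:00–11:45.
Grace ∩ Ravi ∩ Uma: 11:00–11:45.
Single common window of 45 minutes.

45 minutes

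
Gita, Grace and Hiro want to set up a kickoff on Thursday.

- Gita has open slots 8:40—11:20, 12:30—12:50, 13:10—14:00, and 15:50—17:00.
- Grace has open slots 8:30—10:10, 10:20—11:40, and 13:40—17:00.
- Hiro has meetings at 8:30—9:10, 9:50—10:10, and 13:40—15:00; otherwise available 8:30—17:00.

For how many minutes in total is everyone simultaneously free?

Hiro free within 08:30–17:00: 09:10–09:50, 10:10–13:40, 15:00–17:00.
Gita ∩ Grace: 08:40–10:10, 10:20–11:20, 13:40–14:00, 15:50–17:00.
Gita ∩ Grace ∩ Hiro: 09:10–09:50, 10:20–11:20, 15:50–17:00.
Total common minutes: 40 + 60 + 70 = 170.

170 minutes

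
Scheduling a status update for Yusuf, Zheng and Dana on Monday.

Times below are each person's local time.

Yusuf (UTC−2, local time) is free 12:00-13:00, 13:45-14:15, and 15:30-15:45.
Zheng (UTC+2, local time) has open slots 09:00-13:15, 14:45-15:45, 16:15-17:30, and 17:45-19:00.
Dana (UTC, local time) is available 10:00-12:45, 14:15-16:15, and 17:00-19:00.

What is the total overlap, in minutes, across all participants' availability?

75 minutes

Yusuf → UTC: 14:00–15:00, 15:45–16:15, 17:30–17:45.
Zheng → UTC: 07:00–11:15, 12:45–13:45, 14:15–15:30, 15:45–17:00.
Dana → UTC: 10:00–12:45, 14:15–16:15, 17:00–19:00.
Yusuf ∩ Zheng: 14:15–15:00, 15:45–16:15.
Yusuf ∩ Zheng ∩ Dana: 14:15–15:00, 15:45–16:15.
Total common minutes: 45 + 30 = 75.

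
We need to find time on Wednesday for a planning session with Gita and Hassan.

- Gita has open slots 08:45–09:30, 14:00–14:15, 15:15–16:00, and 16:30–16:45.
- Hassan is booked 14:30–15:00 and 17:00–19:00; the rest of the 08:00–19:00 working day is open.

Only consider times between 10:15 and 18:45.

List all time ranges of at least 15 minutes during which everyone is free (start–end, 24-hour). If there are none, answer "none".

14:00–14:15, 15:15–16:00, 16:30–16:45

Hassan free within 08:00–19:00: 08:00–14:30, 15:00–17:00.
Gita ∩ Hassan: 08:45–09:30, 14:00–14:15, 15:15–16:00, 16:30–16:45.
Restricted to 10:15–18:45: 14:00–14:15, 15:15–16:00, 16:30–16:45.
Windows ≥ 15 min: 14:00–14:15, 15:15–16:00, 16:30–16:45.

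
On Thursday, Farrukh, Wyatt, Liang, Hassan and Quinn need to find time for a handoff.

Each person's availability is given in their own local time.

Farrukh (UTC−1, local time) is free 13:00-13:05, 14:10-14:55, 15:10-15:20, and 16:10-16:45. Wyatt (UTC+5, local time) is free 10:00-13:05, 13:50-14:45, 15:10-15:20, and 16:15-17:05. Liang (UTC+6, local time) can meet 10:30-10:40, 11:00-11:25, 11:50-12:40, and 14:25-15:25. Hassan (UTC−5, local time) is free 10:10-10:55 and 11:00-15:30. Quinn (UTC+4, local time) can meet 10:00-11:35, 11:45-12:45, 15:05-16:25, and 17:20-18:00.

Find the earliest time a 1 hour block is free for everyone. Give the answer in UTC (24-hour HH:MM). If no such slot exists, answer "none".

none

Farrukh → UTC: 14:00–14:05, 15:10–15:55, 16:10–16:20, 17:10–17:45.
Wyatt → UTC: 05:00–08:05, 08:50–09:45, 10:10–10:20, 11:15–12:05.
Liang → UTC: 04:30–04:40, 05:00–05:25, 05:50–06:40, 08:25–09:25.
Hassan → UTC: 15:10–15:55, 16:00–20:30.
Quinn → UTC: 06:00–07:35, 07:45–08:45, 11:05–12:25, 13:20–14:00.
Farrukh ∩ Wyatt: (none).
Farrukh ∩ Wyatt ∩ Liang: (none).
Farrukh ∩ Wyatt ∩ Liang ∩ Hassan: (none).
Farrukh ∩ Wyatt ∩ Liang ∩ Hassan ∩ Quinn: (none).
Windows ≥ 60 min: (none).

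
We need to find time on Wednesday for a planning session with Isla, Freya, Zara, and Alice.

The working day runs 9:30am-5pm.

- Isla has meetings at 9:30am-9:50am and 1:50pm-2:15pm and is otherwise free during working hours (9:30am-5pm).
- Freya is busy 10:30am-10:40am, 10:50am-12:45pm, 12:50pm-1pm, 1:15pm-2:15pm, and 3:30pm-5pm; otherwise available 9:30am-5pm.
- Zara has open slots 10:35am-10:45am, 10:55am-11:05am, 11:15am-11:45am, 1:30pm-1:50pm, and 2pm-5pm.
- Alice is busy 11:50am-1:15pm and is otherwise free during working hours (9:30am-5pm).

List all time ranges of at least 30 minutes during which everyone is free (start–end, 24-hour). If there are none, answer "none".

14:15–15:30

Isla free within 09:30–17:00: 09:50–13:50, 14:15–17:00.
Freya free within 09:30–17:00: 09:30–10:30, 10:40–10:50, 12:45–12:50, 13:00–13:15, 14:15–15:30.
Alice free within 09:30–17:00: 09:30–11:50, 13:15–17:00.
Isla ∩ Freya: 09:50–10:30, 10:40–10:50, 12:45–12:50, 13:00–13:15, 14:15–15:30.
Isla ∩ Freya ∩ Zara: 10:40–10:45, 14:15–15:30.
Isla ∩ Freya ∩ Zara ∩ Alice: 10:40–10:45, 14:15–15:30.
Windows ≥ 30 min: 14:15–15:30.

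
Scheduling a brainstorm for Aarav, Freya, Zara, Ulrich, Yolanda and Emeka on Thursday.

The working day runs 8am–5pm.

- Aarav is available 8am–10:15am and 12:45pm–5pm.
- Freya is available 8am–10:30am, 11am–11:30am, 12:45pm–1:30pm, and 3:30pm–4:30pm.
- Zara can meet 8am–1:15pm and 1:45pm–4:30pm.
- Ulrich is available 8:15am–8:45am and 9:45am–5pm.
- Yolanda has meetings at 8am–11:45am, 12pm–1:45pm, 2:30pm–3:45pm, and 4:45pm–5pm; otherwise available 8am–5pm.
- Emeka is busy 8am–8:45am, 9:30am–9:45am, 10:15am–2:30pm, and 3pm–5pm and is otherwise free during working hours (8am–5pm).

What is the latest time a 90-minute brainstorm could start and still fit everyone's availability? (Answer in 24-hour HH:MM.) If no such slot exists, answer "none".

Yolanda free within 08:00–17:00: 11:45–12:00, 13:45–14:30, 15:45–16:45.
Emeka free within 08:00–17:00: 08:45–09:30, 09:45–10:15, 14:30–15:00.
Aarav ∩ Freya: 08:00–10:15, 12:45–13:30, 15:30–16:30.
Aarav ∩ Freya ∩ Zara: 08:00–10:15, 12:45–13:15, 15:30–16:30.
Aarav ∩ Freya ∩ Zara ∩ Ulrich: 08:15–08:45, 09:45–10:15, 12:45–13:15, 15:30–16:30.
Aarav ∩ Freya ∩ Zara ∩ Ulrich ∩ Yolanda: 15:45–16:30.
Aarav ∩ Freya ∩ Zara ∩ Ulrich ∩ Yolanda ∩ Emeka: (none).
Windows ≥ 90 min: (none).

none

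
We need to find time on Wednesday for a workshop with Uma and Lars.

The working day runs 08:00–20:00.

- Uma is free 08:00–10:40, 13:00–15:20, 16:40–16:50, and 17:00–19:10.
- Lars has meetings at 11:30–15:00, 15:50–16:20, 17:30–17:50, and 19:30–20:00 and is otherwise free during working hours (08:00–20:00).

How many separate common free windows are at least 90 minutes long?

1

Lars free within 08:00–20:00: 08:00–11:30, 15:00–15:50, 16:20–17:30, 17:50–19:30.
Uma ∩ Lars: 08:00–10:40, 15:00–15:20, 16:40–16:50, 17:00–17:30, 17:50–19:10.
Windows ≥ 90 min: 08:00–10:40.
That's 1 window.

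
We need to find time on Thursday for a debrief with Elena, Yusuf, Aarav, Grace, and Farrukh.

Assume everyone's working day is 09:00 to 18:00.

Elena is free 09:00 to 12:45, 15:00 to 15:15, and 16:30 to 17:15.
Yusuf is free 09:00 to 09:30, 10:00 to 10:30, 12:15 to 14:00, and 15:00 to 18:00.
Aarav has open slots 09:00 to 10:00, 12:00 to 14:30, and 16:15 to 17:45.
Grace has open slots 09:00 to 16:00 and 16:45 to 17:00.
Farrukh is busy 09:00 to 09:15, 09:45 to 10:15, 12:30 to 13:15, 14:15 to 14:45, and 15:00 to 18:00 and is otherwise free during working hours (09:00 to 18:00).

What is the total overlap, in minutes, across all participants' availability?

30 minutes

Farrukh free within 09:00–18:00: 09:15–09:45, 10:15–12:30, 13:15–14:15, 14:45–15:00.
Elena ∩ Yusuf: 09:00–09:30, 10:00–10:30, 12:15–12:45, 15:00–15:15, 16:30–17:15.
Elena ∩ Yusuf ∩ Aarav: 09:00–09:30, 12:15–12:45, 16:30–17:15.
Elena ∩ Yusuf ∩ Aarav ∩ Grace: 09:00–09:30, 12:15–12:45, 16:45–17:00.
Elena ∩ Yusuf ∩ Aarav ∩ Grace ∩ Farrukh: 09:15–09:30, 12:15–12:30.
Total common minutes: 15 + 15 = 30.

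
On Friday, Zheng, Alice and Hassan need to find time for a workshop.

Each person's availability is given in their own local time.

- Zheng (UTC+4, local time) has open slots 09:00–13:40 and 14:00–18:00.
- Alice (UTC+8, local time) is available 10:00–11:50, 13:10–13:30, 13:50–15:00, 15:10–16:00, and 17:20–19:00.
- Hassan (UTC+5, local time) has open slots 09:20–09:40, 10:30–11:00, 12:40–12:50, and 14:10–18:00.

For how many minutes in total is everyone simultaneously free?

Zheng → UTC: 05:00–09:40, 10:00–14:00.
Alice → UTC: 02:00–03:50, 05:10–05:30, 05:50–07:00, 07:10–08:00, 09:20–11:00.
Hassan → UTC: 04:20–04:40, 05:30–06:00, 07:40–07:50, 09:10–13:00.
Zheng ∩ Alice: 05:10–05:30, 05:50–07:00, 07:10–08:00, 09:20–09:40, 10:00–11:00.
Zheng ∩ Alice ∩ Hassan: 05:50–06:00, 07:40–07:50, 09:20–09:40, 10:00–11:00.
Total common minutes: 10 + 10 + 20 + 60 = 100.

100 minutes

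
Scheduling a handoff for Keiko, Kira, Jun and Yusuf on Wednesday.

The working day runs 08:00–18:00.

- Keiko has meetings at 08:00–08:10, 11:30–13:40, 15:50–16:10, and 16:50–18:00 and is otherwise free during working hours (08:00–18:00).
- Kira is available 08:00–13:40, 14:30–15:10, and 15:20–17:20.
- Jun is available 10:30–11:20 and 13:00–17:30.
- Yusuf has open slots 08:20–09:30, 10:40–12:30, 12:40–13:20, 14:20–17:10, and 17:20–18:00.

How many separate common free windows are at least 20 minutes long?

4

Keiko free within 08:00–18:00: 08:10–11:30, 13:40–15:50, 16:10–16:50.
Keiko ∩ Kira: 08:10–11:30, 14:30–15:10, 15:20–15:50, 16:10–16:50.
Keiko ∩ Kira ∩ Jun: 10:30–11:20, 14:30–15:10, 15:20–15:50, 16:10–16:50.
Keiko ∩ Kira ∩ Jun ∩ Yusuf: 10:40–11:20, 14:30–15:10, 15:20–15:50, 16:10–16:50.
Windows ≥ 20 min: 10:40–11:20, 14:30–15:10, 15:20–15:50, 16:10–16:50.
That's 4 windows.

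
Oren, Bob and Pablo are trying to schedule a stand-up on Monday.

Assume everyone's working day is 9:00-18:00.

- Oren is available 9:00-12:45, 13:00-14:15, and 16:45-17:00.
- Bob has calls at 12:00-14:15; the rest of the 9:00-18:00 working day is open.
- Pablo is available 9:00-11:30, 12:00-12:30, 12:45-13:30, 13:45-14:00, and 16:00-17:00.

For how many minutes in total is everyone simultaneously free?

165 minutes

Bob free within 09:00–18:00: 09:00–12:00, 14:15–18:00.
Oren ∩ Bob: 09:00–12:00, 16:45–17:00.
Oren ∩ Bob ∩ Pablo: 09:00–11:30, 16:45–17:00.
Total common minutes: 150 + 15 = 165.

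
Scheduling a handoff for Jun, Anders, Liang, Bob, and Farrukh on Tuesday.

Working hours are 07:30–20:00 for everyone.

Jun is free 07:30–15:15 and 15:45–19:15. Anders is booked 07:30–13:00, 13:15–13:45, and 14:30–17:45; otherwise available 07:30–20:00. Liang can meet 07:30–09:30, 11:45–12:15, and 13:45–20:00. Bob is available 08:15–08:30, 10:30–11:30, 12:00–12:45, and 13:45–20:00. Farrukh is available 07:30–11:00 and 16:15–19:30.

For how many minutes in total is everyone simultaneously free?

90 minutes

Anders free within 07:30–20:00: 13:00–13:15, 13:45–14:30, 17:45–20:00.
Jun ∩ Anders: 13:00–13:15, 13:45–14:30, 17:45–19:15.
Jun ∩ Anders ∩ Liang: 13:45–14:30, 17:45–19:15.
Jun ∩ Anders ∩ Liang ∩ Bob: 13:45–14:30, 17:45–19:15.
Jun ∩ Anders ∩ Liang ∩ Bob ∩ Farrukh: 17:45–19:15.
Total common minutes: 90.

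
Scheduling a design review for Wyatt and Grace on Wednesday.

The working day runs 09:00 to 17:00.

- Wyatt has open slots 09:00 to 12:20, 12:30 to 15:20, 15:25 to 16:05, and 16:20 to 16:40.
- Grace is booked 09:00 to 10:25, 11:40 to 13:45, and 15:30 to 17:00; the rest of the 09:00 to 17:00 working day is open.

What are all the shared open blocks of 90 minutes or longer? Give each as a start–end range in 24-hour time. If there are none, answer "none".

Grace free within 09:00–17:00: 10:25–11:40, 13:45–15:30.
Wyatt ∩ Grace: 10:25–11:40, 13:45–15:20, 15:25–15:30.
Windows ≥ 90 min: 13:45–15:20.

13:45–15:20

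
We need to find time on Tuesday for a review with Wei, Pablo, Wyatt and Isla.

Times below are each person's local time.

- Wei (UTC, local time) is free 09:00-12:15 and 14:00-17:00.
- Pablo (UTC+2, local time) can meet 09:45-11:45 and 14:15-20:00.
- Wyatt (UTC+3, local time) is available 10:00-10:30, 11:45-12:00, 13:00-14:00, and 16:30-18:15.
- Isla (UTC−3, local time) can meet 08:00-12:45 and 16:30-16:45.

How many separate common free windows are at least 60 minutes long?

1

Wei → UTC: 09:00–12:15, 14:00–17:00.
Pablo → UTC: 07:45–09:45, 12:15–18:00.
Wyatt → UTC: 07:00–07:30, 08:45–09:00, 10:00–11:00, 13:30–15:15.
Isla → UTC: 11:00–15:45, 19:30–19:45.
Wei ∩ Pablo: 09:00–09:45, 14:00–17:00.
Wei ∩ Pablo ∩ Wyatt: 14:00–15:15.
Wei ∩ Pablo ∩ Wyatt ∩ Isla: 14:00–15:15.
Windows ≥ 60 min: 14:00–15:15.
That's 1 window.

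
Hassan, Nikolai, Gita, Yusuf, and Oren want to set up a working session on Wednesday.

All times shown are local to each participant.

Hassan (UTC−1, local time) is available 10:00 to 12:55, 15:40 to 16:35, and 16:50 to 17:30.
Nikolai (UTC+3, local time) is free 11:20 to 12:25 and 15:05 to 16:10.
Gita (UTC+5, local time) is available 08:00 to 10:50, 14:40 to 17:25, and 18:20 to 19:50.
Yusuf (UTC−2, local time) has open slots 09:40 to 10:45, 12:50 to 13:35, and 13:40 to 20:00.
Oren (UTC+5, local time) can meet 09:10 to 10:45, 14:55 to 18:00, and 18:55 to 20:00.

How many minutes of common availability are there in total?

Hassan → UTC: 11:00–13:55, 16:40–17:35, 17:50–18:30.
Nikolai → UTC: 08:20–09:25, 12:05–13:10.
Gita → UTC: 03:00–05:50, 09:40–12:25, 13:20–14:50.
Yusuf → UTC: 11:40–12:45, 14:50–15:35, 15:40–22:00.
Oren → UTC: 04:10–05:45, 09:55–13:00, 13:55–15:00.
Hassan ∩ Nikolai: 12:05–13:10.
Hassan ∩ Nikolai ∩ Gita: 12:05–12:25.
Hassan ∩ Nikolai ∩ Gita ∩ Yusuf: 12:05–12:25.
Hassan ∩ Nikolai ∩ Gita ∩ Yusuf ∩ Oren: 12:05–12:25.
Total common minutes: 20.

20 minutes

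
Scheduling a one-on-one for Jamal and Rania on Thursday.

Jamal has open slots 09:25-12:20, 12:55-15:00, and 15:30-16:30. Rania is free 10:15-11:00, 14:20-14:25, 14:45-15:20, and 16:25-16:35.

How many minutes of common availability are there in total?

Jamal ∩ Rania: 10:15–11:00, 14:20–14:25, 14:45–15:00, 16:25–16:30.
Total common minutes: 45 + 5 + 15 + 5 = 70.

70 minutes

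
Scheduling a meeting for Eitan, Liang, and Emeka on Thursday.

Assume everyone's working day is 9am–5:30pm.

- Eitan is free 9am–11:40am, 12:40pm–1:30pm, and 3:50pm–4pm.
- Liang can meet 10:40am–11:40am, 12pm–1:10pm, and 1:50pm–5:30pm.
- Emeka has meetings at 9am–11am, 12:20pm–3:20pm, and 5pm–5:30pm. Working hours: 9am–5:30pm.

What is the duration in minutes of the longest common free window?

Emeka free within 09:00–17:30: 11:00–12:20, 15:20–17:00.
Eitan ∩ Liang: 10:40–11:40, 12:40–13:10, 15:50–16:00.
Eitan ∩ Liang ∩ Emeka: 11:00–11:40, 15:50–16:00.
Common window lengths: 40, 10 min; longest is 40.

40 minutes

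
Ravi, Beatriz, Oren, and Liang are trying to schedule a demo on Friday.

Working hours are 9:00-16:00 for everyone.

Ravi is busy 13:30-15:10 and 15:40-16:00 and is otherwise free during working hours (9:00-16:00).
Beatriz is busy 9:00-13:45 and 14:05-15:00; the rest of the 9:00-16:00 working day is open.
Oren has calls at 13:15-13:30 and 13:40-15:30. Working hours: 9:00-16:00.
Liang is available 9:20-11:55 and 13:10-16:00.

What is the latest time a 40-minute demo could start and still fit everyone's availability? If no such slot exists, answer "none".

none

Ravi free within 09:00–16:00: 09:00–13:30, 15:10–15:40.
Beatriz free within 09:00–16:00: 13:45–14:05, 15:00–16:00.
Oren free within 09:00–16:00: 09:00–13:15, 13:30–13:40, 15:30–16:00.
Ravi ∩ Beatriz: 15:10–15:40.
Ravi ∩ Beatriz ∩ Oren: 15:30–15:40.
Ravi ∩ Beatriz ∩ Oren ∩ Liang: 15:30–15:40.
Windows ≥ 40 min: (none).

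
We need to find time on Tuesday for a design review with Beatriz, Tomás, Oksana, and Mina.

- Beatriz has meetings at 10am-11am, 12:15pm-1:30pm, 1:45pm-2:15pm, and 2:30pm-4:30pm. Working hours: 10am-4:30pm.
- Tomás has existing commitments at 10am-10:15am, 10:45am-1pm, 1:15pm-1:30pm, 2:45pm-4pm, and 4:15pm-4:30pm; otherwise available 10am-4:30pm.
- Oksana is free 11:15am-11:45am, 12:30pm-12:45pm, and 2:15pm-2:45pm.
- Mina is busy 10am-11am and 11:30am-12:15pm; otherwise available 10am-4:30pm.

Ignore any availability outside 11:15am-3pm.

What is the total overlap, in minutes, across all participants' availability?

Beatriz free within 10:00–16:30: 11:00–12:15, 13:30–13:45, 14:15–14:30.
Tomás free within 10:00–16:30: 10:15–10:45, 13:00–13:15, 13:30–14:45, 16:00–16:15.
Mina free within 10:00–16:30: 11:00–11:30, 12:15–16:30.
Beatriz ∩ Tomás: 13:30–13:45, 14:15–14:30.
Beatriz ∩ Tomás ∩ Oksana: 14:15–14:30.
Beatriz ∩ Tomás ∩ Oksana ∩ Mina: 14:15–14:30.
Restricted to 11:15–15:00: 14:15–14:30.
Total common minutes: 15.

15 minutes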